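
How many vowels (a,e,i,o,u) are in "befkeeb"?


Input: befkeeb
Checking each character:
  'b' at position 0: consonant
  'e' at position 1: vowel (running total: 1)
  'f' at position 2: consonant
  'k' at position 3: consonant
  'e' at position 4: vowel (running total: 2)
  'e' at position 5: vowel (running total: 3)
  'b' at position 6: consonant
Total vowels: 3

3


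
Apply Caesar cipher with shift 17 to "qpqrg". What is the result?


Caesar cipher: shift "qpqrg" by 17
  'q' (pos 16) + 17 = pos 7 = 'h'
  'p' (pos 15) + 17 = pos 6 = 'g'
  'q' (pos 16) + 17 = pos 7 = 'h'
  'r' (pos 17) + 17 = pos 8 = 'i'
  'g' (pos 6) + 17 = pos 23 = 'x'
Result: hghix

hghix


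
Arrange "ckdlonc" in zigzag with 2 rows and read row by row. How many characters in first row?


Zigzag "ckdlonc" into 2 rows:
Placing characters:
  'c' => row 0
  'k' => row 1
  'd' => row 0
  'l' => row 1
  'o' => row 0
  'n' => row 1
  'c' => row 0
Rows:
  Row 0: "cdoc"
  Row 1: "kln"
First row length: 4

4


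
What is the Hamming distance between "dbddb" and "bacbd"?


Comparing "dbddb" and "bacbd" position by position:
  Position 0: 'd' vs 'b' => differ
  Position 1: 'b' vs 'a' => differ
  Position 2: 'd' vs 'c' => differ
  Position 3: 'd' vs 'b' => differ
  Position 4: 'b' vs 'd' => differ
Total differences (Hamming distance): 5

5


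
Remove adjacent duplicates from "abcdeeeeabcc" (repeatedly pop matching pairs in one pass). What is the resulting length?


Input: abcdeeeeabcc
Stack-based adjacent duplicate removal:
  Read 'a': push. Stack: a
  Read 'b': push. Stack: ab
  Read 'c': push. Stack: abc
  Read 'd': push. Stack: abcd
  Read 'e': push. Stack: abcde
  Read 'e': matches stack top 'e' => pop. Stack: abcd
  Read 'e': push. Stack: abcde
  Read 'e': matches stack top 'e' => pop. Stack: abcd
  Read 'a': push. Stack: abcda
  Read 'b': push. Stack: abcdab
  Read 'c': push. Stack: abcdabc
  Read 'c': matches stack top 'c' => pop. Stack: abcdab
Final stack: "abcdab" (length 6)

6


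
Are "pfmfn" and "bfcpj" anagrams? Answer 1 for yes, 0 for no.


Strings: "pfmfn", "bfcpj"
Sorted first:  ffmnp
Sorted second: bcfjp
Differ at position 0: 'f' vs 'b' => not anagrams

0


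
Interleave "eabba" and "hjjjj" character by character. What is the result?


Interleaving "eabba" and "hjjjj":
  Position 0: 'e' from first, 'h' from second => "eh"
  Position 1: 'a' from first, 'j' from second => "aj"
  Position 2: 'b' from first, 'j' from second => "bj"
  Position 3: 'b' from first, 'j' from second => "bj"
  Position 4: 'a' from first, 'j' from second => "aj"
Result: ehajbjbjaj

ehajbjbjaj


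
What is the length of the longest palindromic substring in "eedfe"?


Input: "eedfe"
Checking substrings for palindromes:
  [0:2] "ee" (len 2) => palindrome
Longest palindromic substring: "ee" with length 2

2


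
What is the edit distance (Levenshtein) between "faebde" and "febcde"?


Computing edit distance: "faebde" -> "febcde"
DP table:
           f    e    b    c    d    e
      0    1    2    3    4    5    6
  f   1    0    1    2    3    4    5
  a   2    1    1    2    3    4    5
  e   3    2    1    2    3    4    4
  b   4    3    2    1    2    3    4
  d   5    4    3    2    2    2    3
  e   6    5    4    3    3    3    2
Edit distance = dp[6][6] = 2

2


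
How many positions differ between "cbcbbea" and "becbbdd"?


Comparing "cbcbbea" and "becbbdd" position by position:
  Position 0: 'c' vs 'b' => DIFFER
  Position 1: 'b' vs 'e' => DIFFER
  Position 2: 'c' vs 'c' => same
  Position 3: 'b' vs 'b' => same
  Position 4: 'b' vs 'b' => same
  Position 5: 'e' vs 'd' => DIFFER
  Position 6: 'a' vs 'd' => DIFFER
Positions that differ: 4

4


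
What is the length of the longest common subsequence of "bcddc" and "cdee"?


LCS of "bcddc" and "cdee"
DP table:
           c    d    e    e
      0    0    0    0    0
  b   0    0    0    0    0
  c   0    1    1    1    1
  d   0    1    2    2    2
  d   0    1    2    2    2
  c   0    1    2    2    2
LCS length = dp[5][4] = 2

2


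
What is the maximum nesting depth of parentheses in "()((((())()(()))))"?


Input: "()((((())()(()))))"
Tracking depth:
  Position 0 '(': depth becomes 1
  Position 1 ')': depth becomes 0
  Position 2 '(': depth becomes 1
  Position 3 '(': depth becomes 2
  Position 4 '(': depth becomes 3
  Position 5 '(': depth becomes 4
  Position 6 '(': depth becomes 5
  Position 7 ')': depth becomes 4
  Position 8 ')': depth becomes 3
  Position 9 '(': depth becomes 4
  Position 10 ')': depth becomes 3
  Position 11 '(': depth becomes 4
  Position 12 '(': depth becomes 5
  Position 13 ')': depth becomes 4
  Position 14 ')': depth becomes 3
  Position 15 ')': depth becomes 2
  Position 16 ')': depth becomes 1
  Position 17 ')': depth becomes 0
Maximum depth reached: 5

5


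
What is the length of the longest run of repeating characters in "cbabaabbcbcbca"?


Input: "cbabaabbcbcbca"
Scanning for longest run:
  Position 1 ('b'): new char, reset run to 1
  Position 2 ('a'): new char, reset run to 1
  Position 3 ('b'): new char, reset run to 1
  Position 4 ('a'): new char, reset run to 1
  Position 5 ('a'): continues run of 'a', length=2
  Position 6 ('b'): new char, reset run to 1
  Position 7 ('b'): continues run of 'b', length=2
  Position 8 ('c'): new char, reset run to 1
  Position 9 ('b'): new char, reset run to 1
  Position 10 ('c'): new char, reset run to 1
  Position 11 ('b'): new char, reset run to 1
  Position 12 ('c'): new char, reset run to 1
  Position 13 ('a'): new char, reset run to 1
Longest run: 'a' with length 2

2


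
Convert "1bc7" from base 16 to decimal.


Input: "1bc7" in base 16
Positional expansion:
  Digit '1' (value 1) x 16^3 = 4096
  Digit 'b' (value 11) x 16^2 = 2816
  Digit 'c' (value 12) x 16^1 = 192
  Digit '7' (value 7) x 16^0 = 7
Sum = 7111

7111


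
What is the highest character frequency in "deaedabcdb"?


Input: deaedabcdb
Character counts:
  'a': 2
  'b': 2
  'c': 1
  'd': 3
  'e': 2
Maximum frequency: 3

3


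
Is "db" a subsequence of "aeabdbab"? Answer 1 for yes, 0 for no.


Check if "db" is a subsequence of "aeabdbab"
Greedy scan:
  Position 0 ('a'): no match needed
  Position 1 ('e'): no match needed
  Position 2 ('a'): no match needed
  Position 3 ('b'): no match needed
  Position 4 ('d'): matches sub[0] = 'd'
  Position 5 ('b'): matches sub[1] = 'b'
  Position 6 ('a'): no match needed
  Position 7 ('b'): no match needed
All 2 characters matched => is a subsequence

1


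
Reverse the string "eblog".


Input: eblog
Reading characters right to left:
  Position 4: 'g'
  Position 3: 'o'
  Position 2: 'l'
  Position 1: 'b'
  Position 0: 'e'
Reversed: golbe

golbe


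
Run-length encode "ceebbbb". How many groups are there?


Input: ceebbbb
Scanning for consecutive runs:
  Group 1: 'c' x 1 (positions 0-0)
  Group 2: 'e' x 2 (positions 1-2)
  Group 3: 'b' x 4 (positions 3-6)
Total groups: 3

3


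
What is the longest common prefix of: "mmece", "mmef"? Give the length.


Words: mmece, mmef
  Position 0: all 'm' => match
  Position 1: all 'm' => match
  Position 2: all 'e' => match
  Position 3: ('c', 'f') => mismatch, stop
LCP = "mme" (length 3)

3


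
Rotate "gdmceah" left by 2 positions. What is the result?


Input: "gdmceah", rotate left by 2
First 2 characters: "gd"
Remaining characters: "mceah"
Concatenate remaining + first: "mceah" + "gd" = "mceahgd"

mceahgd


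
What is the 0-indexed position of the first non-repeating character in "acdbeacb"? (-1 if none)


Input: acdbeacb
Character frequencies:
  'a': 2
  'b': 2
  'c': 2
  'd': 1
  'e': 1
Scanning left to right for freq == 1:
  Position 0 ('a'): freq=2, skip
  Position 1 ('c'): freq=2, skip
  Position 2 ('d'): unique! => answer = 2

2


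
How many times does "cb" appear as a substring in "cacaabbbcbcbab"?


Searching for "cb" in "cacaabbbcbcbab"
Scanning each position:
  Position 0: "ca" => no
  Position 1: "ac" => no
  Position 2: "ca" => no
  Position 3: "aa" => no
  Position 4: "ab" => no
  Position 5: "bb" => no
  Position 6: "bb" => no
  Position 7: "bc" => no
  Position 8: "cb" => MATCH
  Position 9: "bc" => no
  Position 10: "cb" => MATCH
  Position 11: "ba" => no
  Position 12: "ab" => no
Total occurrences: 2

2


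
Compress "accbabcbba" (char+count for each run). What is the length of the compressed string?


Input: accbabcbba
Runs:
  'a' x 1 => "a1"
  'c' x 2 => "c2"
  'b' x 1 => "b1"
  'a' x 1 => "a1"
  'b' x 1 => "b1"
  'c' x 1 => "c1"
  'b' x 2 => "b2"
  'a' x 1 => "a1"
Compressed: "a1c2b1a1b1c1b2a1"
Compressed length: 16

16


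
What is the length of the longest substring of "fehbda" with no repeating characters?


Input: "fehbda"
Sliding window (track last position of each char):
  Position 0 ('f'): window [0,0] length 1 -- new best
  Position 1 ('e'): window [0,1] length 2 -- new best
  Position 2 ('h'): window [0,2] length 3 -- new best
  Position 3 ('b'): window [0,3] length 4 -- new best
  Position 4 ('d'): window [0,4] length 5 -- new best
  Position 5 ('a'): window [0,5] length 6 -- new best
Longest substring with no repeats: "fehbda" with length 6

6


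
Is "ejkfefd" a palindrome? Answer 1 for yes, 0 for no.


Input: ejkfefd
Reversed: dfefkje
  Compare pos 0 ('e') with pos 6 ('d'): MISMATCH
  Compare pos 1 ('j') with pos 5 ('f'): MISMATCH
  Compare pos 2 ('k') with pos 4 ('e'): MISMATCH
Result: not a palindrome

0


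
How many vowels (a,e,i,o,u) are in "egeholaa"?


Input: egeholaa
Checking each character:
  'e' at position 0: vowel (running total: 1)
  'g' at position 1: consonant
  'e' at position 2: vowel (running total: 2)
  'h' at position 3: consonant
  'o' at position 4: vowel (running total: 3)
  'l' at position 5: consonant
  'a' at position 6: vowel (running total: 4)
  'a' at position 7: vowel (running total: 5)
Total vowels: 5

5


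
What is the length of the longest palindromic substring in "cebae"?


Input: "cebae"
Checking substrings for palindromes:
  No multi-char palindromic substrings found
Longest palindromic substring: "c" with length 1

1


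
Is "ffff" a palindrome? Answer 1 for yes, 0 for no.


Input: ffff
Reversed: ffff
  Compare pos 0 ('f') with pos 3 ('f'): match
  Compare pos 1 ('f') with pos 2 ('f'): match
Result: palindrome

1


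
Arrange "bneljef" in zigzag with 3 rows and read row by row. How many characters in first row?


Zigzag "bneljef" into 3 rows:
Placing characters:
  'b' => row 0
  'n' => row 1
  'e' => row 2
  'l' => row 1
  'j' => row 0
  'e' => row 1
  'f' => row 2
Rows:
  Row 0: "bj"
  Row 1: "nle"
  Row 2: "ef"
First row length: 2

2


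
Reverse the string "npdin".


Input: npdin
Reading characters right to left:
  Position 4: 'n'
  Position 3: 'i'
  Position 2: 'd'
  Position 1: 'p'
  Position 0: 'n'
Reversed: nidpn

nidpn


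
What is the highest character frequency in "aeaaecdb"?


Input: aeaaecdb
Character counts:
  'a': 3
  'b': 1
  'c': 1
  'd': 1
  'e': 2
Maximum frequency: 3

3


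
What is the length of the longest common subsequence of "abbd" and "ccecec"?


LCS of "abbd" and "ccecec"
DP table:
           c    c    e    c    e    c
      0    0    0    0    0    0    0
  a   0    0    0    0    0    0    0
  b   0    0    0    0    0    0    0
  b   0    0    0    0    0    0    0
  d   0    0    0    0    0    0    0
LCS length = dp[4][6] = 0

0


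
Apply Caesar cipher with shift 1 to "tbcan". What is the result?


Caesar cipher: shift "tbcan" by 1
  't' (pos 19) + 1 = pos 20 = 'u'
  'b' (pos 1) + 1 = pos 2 = 'c'
  'c' (pos 2) + 1 = pos 3 = 'd'
  'a' (pos 0) + 1 = pos 1 = 'b'
  'n' (pos 13) + 1 = pos 14 = 'o'
Result: ucdbo

ucdbo


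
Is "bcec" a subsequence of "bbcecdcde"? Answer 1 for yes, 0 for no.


Check if "bcec" is a subsequence of "bbcecdcde"
Greedy scan:
  Position 0 ('b'): matches sub[0] = 'b'
  Position 1 ('b'): no match needed
  Position 2 ('c'): matches sub[1] = 'c'
  Position 3 ('e'): matches sub[2] = 'e'
  Position 4 ('c'): matches sub[3] = 'c'
  Position 5 ('d'): no match needed
  Position 6 ('c'): no match needed
  Position 7 ('d'): no match needed
  Position 8 ('e'): no match needed
All 4 characters matched => is a subsequence

1


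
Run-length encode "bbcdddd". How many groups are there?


Input: bbcdddd
Scanning for consecutive runs:
  Group 1: 'b' x 2 (positions 0-1)
  Group 2: 'c' x 1 (positions 2-2)
  Group 3: 'd' x 4 (positions 3-6)
Total groups: 3

3


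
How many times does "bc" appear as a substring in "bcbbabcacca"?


Searching for "bc" in "bcbbabcacca"
Scanning each position:
  Position 0: "bc" => MATCH
  Position 1: "cb" => no
  Position 2: "bb" => no
  Position 3: "ba" => no
  Position 4: "ab" => no
  Position 5: "bc" => MATCH
  Position 6: "ca" => no
  Position 7: "ac" => no
  Position 8: "cc" => no
  Position 9: "ca" => no
Total occurrences: 2

2


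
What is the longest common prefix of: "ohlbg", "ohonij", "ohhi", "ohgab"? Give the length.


Words: ohlbg, ohonij, ohhi, ohgab
  Position 0: all 'o' => match
  Position 1: all 'h' => match
  Position 2: ('l', 'o', 'h', 'g') => mismatch, stop
LCP = "oh" (length 2)

2


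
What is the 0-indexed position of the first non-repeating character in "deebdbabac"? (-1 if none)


Input: deebdbabac
Character frequencies:
  'a': 2
  'b': 3
  'c': 1
  'd': 2
  'e': 2
Scanning left to right for freq == 1:
  Position 0 ('d'): freq=2, skip
  Position 1 ('e'): freq=2, skip
  Position 2 ('e'): freq=2, skip
  Position 3 ('b'): freq=3, skip
  Position 4 ('d'): freq=2, skip
  Position 5 ('b'): freq=3, skip
  Position 6 ('a'): freq=2, skip
  Position 7 ('b'): freq=3, skip
  Position 8 ('a'): freq=2, skip
  Position 9 ('c'): unique! => answer = 9

9


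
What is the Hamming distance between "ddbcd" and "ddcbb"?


Comparing "ddbcd" and "ddcbb" position by position:
  Position 0: 'd' vs 'd' => same
  Position 1: 'd' vs 'd' => same
  Position 2: 'b' vs 'c' => differ
  Position 3: 'c' vs 'b' => differ
  Position 4: 'd' vs 'b' => differ
Total differences (Hamming distance): 3

3


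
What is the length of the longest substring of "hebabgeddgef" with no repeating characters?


Input: "hebabgeddgef"
Sliding window (track last position of each char):
  Position 0 ('h'): window [0,0] length 1 -- new best
  Position 1 ('e'): window [0,1] length 2 -- new best
  Position 2 ('b'): window [0,2] length 3 -- new best
  Position 3 ('a'): window [0,3] length 4 -- new best
  Position 4 ('b'): repeat (last at 2), move window start to 3
  Position 4 ('b'): window [3,4] length 2
  Position 5 ('g'): window [3,5] length 3
  Position 6 ('e'): window [3,6] length 4
  Position 7 ('d'): window [3,7] length 5 -- new best
  Position 8 ('d'): repeat (last at 7), move window start to 8
  Position 8 ('d'): window [8,8] length 1
  Position 9 ('g'): window [8,9] length 2
  Position 10 ('e'): window [8,10] length 3
  Position 11 ('f'): window [8,11] length 4
Longest substring with no repeats: "abged" with length 5

5


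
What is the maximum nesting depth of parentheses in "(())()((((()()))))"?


Input: "(())()((((()()))))"
Tracking depth:
  Position 0 '(': depth becomes 1
  Position 1 '(': depth becomes 2
  Position 2 ')': depth becomes 1
  Position 3 ')': depth becomes 0
  Position 4 '(': depth becomes 1
  Position 5 ')': depth becomes 0
  Position 6 '(': depth becomes 1
  Position 7 '(': depth becomes 2
  Position 8 '(': depth becomes 3
  Position 9 '(': depth becomes 4
  Position 10 '(': depth becomes 5
  Position 11 ')': depth becomes 4
  Position 12 '(': depth becomes 5
  Position 13 ')': depth becomes 4
  Position 14 ')': depth becomes 3
  Position 15 ')': depth becomes 2
  Position 16 ')': depth becomes 1
  Position 17 ')': depth becomes 0
Maximum depth reached: 5

5


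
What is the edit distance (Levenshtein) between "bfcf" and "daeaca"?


Computing edit distance: "bfcf" -> "daeaca"
DP table:
           d    a    e    a    c    a
      0    1    2    3    4    5    6
  b   1    1    2    3    4    5    6
  f   2    2    2    3    4    5    6
  c   3    3    3    3    4    4    5
  f   4    4    4    4    4    5    5
Edit distance = dp[4][6] = 5

5


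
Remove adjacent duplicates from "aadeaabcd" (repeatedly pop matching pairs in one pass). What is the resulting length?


Input: aadeaabcd
Stack-based adjacent duplicate removal:
  Read 'a': push. Stack: a
  Read 'a': matches stack top 'a' => pop. Stack: (empty)
  Read 'd': push. Stack: d
  Read 'e': push. Stack: de
  Read 'a': push. Stack: dea
  Read 'a': matches stack top 'a' => pop. Stack: de
  Read 'b': push. Stack: deb
  Read 'c': push. Stack: debc
  Read 'd': push. Stack: debcd
Final stack: "debcd" (length 5)

5


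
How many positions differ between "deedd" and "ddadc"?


Comparing "deedd" and "ddadc" position by position:
  Position 0: 'd' vs 'd' => same
  Position 1: 'e' vs 'd' => DIFFER
  Position 2: 'e' vs 'a' => DIFFER
  Position 3: 'd' vs 'd' => same
  Position 4: 'd' vs 'c' => DIFFER
Positions that differ: 3

3


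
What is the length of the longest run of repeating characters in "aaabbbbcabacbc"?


Input: "aaabbbbcabacbc"
Scanning for longest run:
  Position 1 ('a'): continues run of 'a', length=2
  Position 2 ('a'): continues run of 'a', length=3
  Position 3 ('b'): new char, reset run to 1
  Position 4 ('b'): continues run of 'b', length=2
  Position 5 ('b'): continues run of 'b', length=3
  Position 6 ('b'): continues run of 'b', length=4
  Position 7 ('c'): new char, reset run to 1
  Position 8 ('a'): new char, reset run to 1
  Position 9 ('b'): new char, reset run to 1
  Position 10 ('a'): new char, reset run to 1
  Position 11 ('c'): new char, reset run to 1
  Position 12 ('b'): new char, reset run to 1
  Position 13 ('c'): new char, reset run to 1
Longest run: 'b' with length 4

4


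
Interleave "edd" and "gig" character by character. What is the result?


Interleaving "edd" and "gig":
  Position 0: 'e' from first, 'g' from second => "eg"
  Position 1: 'd' from first, 'i' from second => "di"
  Position 2: 'd' from first, 'g' from second => "dg"
Result: egdidg

egdidg


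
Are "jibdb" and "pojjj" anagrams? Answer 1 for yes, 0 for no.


Strings: "jibdb", "pojjj"
Sorted first:  bbdij
Sorted second: jjjop
Differ at position 0: 'b' vs 'j' => not anagrams

0


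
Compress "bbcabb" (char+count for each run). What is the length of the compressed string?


Input: bbcabb
Runs:
  'b' x 2 => "b2"
  'c' x 1 => "c1"
  'a' x 1 => "a1"
  'b' x 2 => "b2"
Compressed: "b2c1a1b2"
Compressed length: 8

8


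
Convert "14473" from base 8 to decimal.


Input: "14473" in base 8
Positional expansion:
  Digit '1' (value 1) x 8^4 = 4096
  Digit '4' (value 4) x 8^3 = 2048
  Digit '4' (value 4) x 8^2 = 256
  Digit '7' (value 7) x 8^1 = 56
  Digit '3' (value 3) x 8^0 = 3
Sum = 6459

6459


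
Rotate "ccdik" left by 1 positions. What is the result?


Input: "ccdik", rotate left by 1
First 1 characters: "c"
Remaining characters: "cdik"
Concatenate remaining + first: "cdik" + "c" = "cdikc"

cdikc


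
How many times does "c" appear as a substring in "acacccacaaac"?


Searching for "c" in "acacccacaaac"
Scanning each position:
  Position 0: "a" => no
  Position 1: "c" => MATCH
  Position 2: "a" => no
  Position 3: "c" => MATCH
  Position 4: "c" => MATCH
  Position 5: "c" => MATCH
  Position 6: "a" => no
  Position 7: "c" => MATCH
  Position 8: "a" => no
  Position 9: "a" => no
  Position 10: "a" => no
  Position 11: "c" => MATCH
Total occurrences: 6

6


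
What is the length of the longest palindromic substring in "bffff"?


Input: "bffff"
Checking substrings for palindromes:
  [1:5] "ffff" (len 4) => palindrome
  [1:4] "fff" (len 3) => palindrome
  [2:5] "fff" (len 3) => palindrome
  [1:3] "ff" (len 2) => palindrome
  [2:4] "ff" (len 2) => palindrome
  [3:5] "ff" (len 2) => palindrome
Longest palindromic substring: "ffff" with length 4

4


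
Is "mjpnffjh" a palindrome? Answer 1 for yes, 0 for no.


Input: mjpnffjh
Reversed: hjffnpjm
  Compare pos 0 ('m') with pos 7 ('h'): MISMATCH
  Compare pos 1 ('j') with pos 6 ('j'): match
  Compare pos 2 ('p') with pos 5 ('f'): MISMATCH
  Compare pos 3 ('n') with pos 4 ('f'): MISMATCH
Result: not a palindrome

0


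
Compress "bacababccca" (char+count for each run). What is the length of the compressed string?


Input: bacababccca
Runs:
  'b' x 1 => "b1"
  'a' x 1 => "a1"
  'c' x 1 => "c1"
  'a' x 1 => "a1"
  'b' x 1 => "b1"
  'a' x 1 => "a1"
  'b' x 1 => "b1"
  'c' x 3 => "c3"
  'a' x 1 => "a1"
Compressed: "b1a1c1a1b1a1b1c3a1"
Compressed length: 18

18


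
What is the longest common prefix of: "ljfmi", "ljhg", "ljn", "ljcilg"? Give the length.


Words: ljfmi, ljhg, ljn, ljcilg
  Position 0: all 'l' => match
  Position 1: all 'j' => match
  Position 2: ('f', 'h', 'n', 'c') => mismatch, stop
LCP = "lj" (length 2)

2


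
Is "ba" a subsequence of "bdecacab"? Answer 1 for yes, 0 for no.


Check if "ba" is a subsequence of "bdecacab"
Greedy scan:
  Position 0 ('b'): matches sub[0] = 'b'
  Position 1 ('d'): no match needed
  Position 2 ('e'): no match needed
  Position 3 ('c'): no match needed
  Position 4 ('a'): matches sub[1] = 'a'
  Position 5 ('c'): no match needed
  Position 6 ('a'): no match needed
  Position 7 ('b'): no match needed
All 2 characters matched => is a subsequence

1


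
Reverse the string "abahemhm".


Input: abahemhm
Reading characters right to left:
  Position 7: 'm'
  Position 6: 'h'
  Position 5: 'm'
  Position 4: 'e'
  Position 3: 'h'
  Position 2: 'a'
  Position 1: 'b'
  Position 0: 'a'
Reversed: mhmehaba

mhmehaba


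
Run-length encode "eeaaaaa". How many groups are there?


Input: eeaaaaa
Scanning for consecutive runs:
  Group 1: 'e' x 2 (positions 0-1)
  Group 2: 'a' x 5 (positions 2-6)
Total groups: 2

2


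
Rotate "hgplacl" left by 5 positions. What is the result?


Input: "hgplacl", rotate left by 5
First 5 characters: "hgpla"
Remaining characters: "cl"
Concatenate remaining + first: "cl" + "hgpla" = "clhgpla"

clhgpla


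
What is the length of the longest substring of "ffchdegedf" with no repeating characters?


Input: "ffchdegedf"
Sliding window (track last position of each char):
  Position 0 ('f'): window [0,0] length 1 -- new best
  Position 1 ('f'): repeat (last at 0), move window start to 1
  Position 1 ('f'): window [1,1] length 1
  Position 2 ('c'): window [1,2] length 2 -- new best
  Position 3 ('h'): window [1,3] length 3 -- new best
  Position 4 ('d'): window [1,4] length 4 -- new best
  Position 5 ('e'): window [1,5] length 5 -- new best
  Position 6 ('g'): window [1,6] length 6 -- new best
  Position 7 ('e'): repeat (last at 5), move window start to 6
  Position 7 ('e'): window [6,7] length 2
  Position 8 ('d'): window [6,8] length 3
  Position 9 ('f'): window [6,9] length 4
Longest substring with no repeats: "fchdeg" with length 6

6


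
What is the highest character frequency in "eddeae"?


Input: eddeae
Character counts:
  'a': 1
  'd': 2
  'e': 3
Maximum frequency: 3

3


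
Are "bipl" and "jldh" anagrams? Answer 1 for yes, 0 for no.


Strings: "bipl", "jldh"
Sorted first:  bilp
Sorted second: dhjl
Differ at position 0: 'b' vs 'd' => not anagrams

0


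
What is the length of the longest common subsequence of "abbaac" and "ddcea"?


LCS of "abbaac" and "ddcea"
DP table:
           d    d    c    e    a
      0    0    0    0    0    0
  a   0    0    0    0    0    1
  b   0    0    0    0    0    1
  b   0    0    0    0    0    1
  a   0    0    0    0    0    1
  a   0    0    0    0    0    1
  c   0    0    0    1    1    1
LCS length = dp[6][5] = 1

1


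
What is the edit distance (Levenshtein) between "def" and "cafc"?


Computing edit distance: "def" -> "cafc"
DP table:
           c    a    f    c
      0    1    2    3    4
  d   1    1    2    3    4
  e   2    2    2    3    4
  f   3    3    3    2    3
Edit distance = dp[3][4] = 3

3


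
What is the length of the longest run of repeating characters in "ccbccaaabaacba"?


Input: "ccbccaaabaacba"
Scanning for longest run:
  Position 1 ('c'): continues run of 'c', length=2
  Position 2 ('b'): new char, reset run to 1
  Position 3 ('c'): new char, reset run to 1
  Position 4 ('c'): continues run of 'c', length=2
  Position 5 ('a'): new char, reset run to 1
  Position 6 ('a'): continues run of 'a', length=2
  Position 7 ('a'): continues run of 'a', length=3
  Position 8 ('b'): new char, reset run to 1
  Position 9 ('a'): new char, reset run to 1
  Position 10 ('a'): continues run of 'a', length=2
  Position 11 ('c'): new char, reset run to 1
  Position 12 ('b'): new char, reset run to 1
  Position 13 ('a'): new char, reset run to 1
Longest run: 'a' with length 3

3


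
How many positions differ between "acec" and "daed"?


Comparing "acec" and "daed" position by position:
  Position 0: 'a' vs 'd' => DIFFER
  Position 1: 'c' vs 'a' => DIFFER
  Position 2: 'e' vs 'e' => same
  Position 3: 'c' vs 'd' => DIFFER
Positions that differ: 3

3


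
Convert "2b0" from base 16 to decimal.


Input: "2b0" in base 16
Positional expansion:
  Digit '2' (value 2) x 16^2 = 512
  Digit 'b' (value 11) x 16^1 = 176
  Digit '0' (value 0) x 16^0 = 0
Sum = 688

688


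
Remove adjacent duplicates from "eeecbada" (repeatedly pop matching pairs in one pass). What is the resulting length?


Input: eeecbada
Stack-based adjacent duplicate removal:
  Read 'e': push. Stack: e
  Read 'e': matches stack top 'e' => pop. Stack: (empty)
  Read 'e': push. Stack: e
  Read 'c': push. Stack: ec
  Read 'b': push. Stack: ecb
  Read 'a': push. Stack: ecba
  Read 'd': push. Stack: ecbad
  Read 'a': push. Stack: ecbada
Final stack: "ecbada" (length 6)

6


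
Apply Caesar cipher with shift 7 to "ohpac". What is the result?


Caesar cipher: shift "ohpac" by 7
  'o' (pos 14) + 7 = pos 21 = 'v'
  'h' (pos 7) + 7 = pos 14 = 'o'
  'p' (pos 15) + 7 = pos 22 = 'w'
  'a' (pos 0) + 7 = pos 7 = 'h'
  'c' (pos 2) + 7 = pos 9 = 'j'
Result: vowhj

vowhj


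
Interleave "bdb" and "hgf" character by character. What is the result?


Interleaving "bdb" and "hgf":
  Position 0: 'b' from first, 'h' from second => "bh"
  Position 1: 'd' from first, 'g' from second => "dg"
  Position 2: 'b' from first, 'f' from second => "bf"
Result: bhdgbf

bhdgbf


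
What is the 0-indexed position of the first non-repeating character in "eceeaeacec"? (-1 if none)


Input: eceeaeacec
Character frequencies:
  'a': 2
  'c': 3
  'e': 5
Scanning left to right for freq == 1:
  Position 0 ('e'): freq=5, skip
  Position 1 ('c'): freq=3, skip
  Position 2 ('e'): freq=5, skip
  Position 3 ('e'): freq=5, skip
  Position 4 ('a'): freq=2, skip
  Position 5 ('e'): freq=5, skip
  Position 6 ('a'): freq=2, skip
  Position 7 ('c'): freq=3, skip
  Position 8 ('e'): freq=5, skip
  Position 9 ('c'): freq=3, skip
  No unique character found => answer = -1

-1


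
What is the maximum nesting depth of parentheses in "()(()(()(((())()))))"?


Input: "()(()(()(((())()))))"
Tracking depth:
  Position 0 '(': depth becomes 1
  Position 1 ')': depth becomes 0
  Position 2 '(': depth becomes 1
  Position 3 '(': depth becomes 2
  Position 4 ')': depth becomes 1
  Position 5 '(': depth becomes 2
  Position 6 '(': depth becomes 3
  Position 7 ')': depth becomes 2
  Position 8 '(': depth becomes 3
  Position 9 '(': depth becomes 4
  Position 10 '(': depth becomes 5
  Position 11 '(': depth becomes 6
  Position 12 ')': depth becomes 5
  Position 13 ')': depth becomes 4
  Position 14 '(': depth becomes 5
  Position 15 ')': depth becomes 4
  Position 16 ')': depth becomes 3
  Position 17 ')': depth becomes 2
  Position 18 ')': depth becomes 1
  Position 19 ')': depth becomes 0
Maximum depth reached: 6

6


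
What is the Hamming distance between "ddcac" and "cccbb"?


Comparing "ddcac" and "cccbb" position by position:
  Position 0: 'd' vs 'c' => differ
  Position 1: 'd' vs 'c' => differ
  Position 2: 'c' vs 'c' => same
  Position 3: 'a' vs 'b' => differ
  Position 4: 'c' vs 'b' => differ
Total differences (Hamming distance): 4

4


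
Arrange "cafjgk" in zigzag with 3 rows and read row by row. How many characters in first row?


Zigzag "cafjgk" into 3 rows:
Placing characters:
  'c' => row 0
  'a' => row 1
  'f' => row 2
  'j' => row 1
  'g' => row 0
  'k' => row 1
Rows:
  Row 0: "cg"
  Row 1: "ajk"
  Row 2: "f"
First row length: 2

2


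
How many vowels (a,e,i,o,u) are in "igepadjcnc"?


Input: igepadjcnc
Checking each character:
  'i' at position 0: vowel (running total: 1)
  'g' at position 1: consonant
  'e' at position 2: vowel (running total: 2)
  'p' at position 3: consonant
  'a' at position 4: vowel (running total: 3)
  'd' at position 5: consonant
  'j' at position 6: consonant
  'c' at position 7: consonant
  'n' at position 8: consonant
  'c' at position 9: consonant
Total vowels: 3

3


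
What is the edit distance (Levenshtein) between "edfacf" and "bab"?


Computing edit distance: "edfacf" -> "bab"
DP table:
           b    a    b
      0    1    2    3
  e   1    1    2    3
  d   2    2    2    3
  f   3    3    3    3
  a   4    4    3    4
  c   5    5    4    4
  f   6    6    5    5
Edit distance = dp[6][3] = 5

5


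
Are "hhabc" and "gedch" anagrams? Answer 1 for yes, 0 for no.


Strings: "hhabc", "gedch"
Sorted first:  abchh
Sorted second: cdegh
Differ at position 0: 'a' vs 'c' => not anagrams

0


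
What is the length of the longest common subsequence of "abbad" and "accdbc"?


LCS of "abbad" and "accdbc"
DP table:
           a    c    c    d    b    c
      0    0    0    0    0    0    0
  a   0    1    1    1    1    1    1
  b   0    1    1    1    1    2    2
  b   0    1    1    1    1    2    2
  a   0    1    1    1    1    2    2
  d   0    1    1    1    2    2    2
LCS length = dp[5][6] = 2

2


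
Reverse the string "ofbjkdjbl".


Input: ofbjkdjbl
Reading characters right to left:
  Position 8: 'l'
  Position 7: 'b'
  Position 6: 'j'
  Position 5: 'd'
  Position 4: 'k'
  Position 3: 'j'
  Position 2: 'b'
  Position 1: 'f'
  Position 0: 'o'
Reversed: lbjdkjbfo

lbjdkjbfo


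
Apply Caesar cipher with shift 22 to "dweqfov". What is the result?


Caesar cipher: shift "dweqfov" by 22
  'd' (pos 3) + 22 = pos 25 = 'z'
  'w' (pos 22) + 22 = pos 18 = 's'
  'e' (pos 4) + 22 = pos 0 = 'a'
  'q' (pos 16) + 22 = pos 12 = 'm'
  'f' (pos 5) + 22 = pos 1 = 'b'
  'o' (pos 14) + 22 = pos 10 = 'k'
  'v' (pos 21) + 22 = pos 17 = 'r'
Result: zsambkr

zsambkr


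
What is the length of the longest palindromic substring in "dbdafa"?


Input: "dbdafa"
Checking substrings for palindromes:
  [0:3] "dbd" (len 3) => palindrome
  [3:6] "afa" (len 3) => palindrome
Longest palindromic substring: "dbd" with length 3

3


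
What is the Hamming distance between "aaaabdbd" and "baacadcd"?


Comparing "aaaabdbd" and "baacadcd" position by position:
  Position 0: 'a' vs 'b' => differ
  Position 1: 'a' vs 'a' => same
  Position 2: 'a' vs 'a' => same
  Position 3: 'a' vs 'c' => differ
  Position 4: 'b' vs 'a' => differ
  Position 5: 'd' vs 'd' => same
  Position 6: 'b' vs 'c' => differ
  Position 7: 'd' vs 'd' => same
Total differences (Hamming distance): 4

4


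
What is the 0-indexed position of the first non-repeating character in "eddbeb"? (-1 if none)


Input: eddbeb
Character frequencies:
  'b': 2
  'd': 2
  'e': 2
Scanning left to right for freq == 1:
  Position 0 ('e'): freq=2, skip
  Position 1 ('d'): freq=2, skip
  Position 2 ('d'): freq=2, skip
  Position 3 ('b'): freq=2, skip
  Position 4 ('e'): freq=2, skip
  Position 5 ('b'): freq=2, skip
  No unique character found => answer = -1

-1


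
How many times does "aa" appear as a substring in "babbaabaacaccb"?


Searching for "aa" in "babbaabaacaccb"
Scanning each position:
  Position 0: "ba" => no
  Position 1: "ab" => no
  Position 2: "bb" => no
  Position 3: "ba" => no
  Position 4: "aa" => MATCH
  Position 5: "ab" => no
  Position 6: "ba" => no
  Position 7: "aa" => MATCH
  Position 8: "ac" => no
  Position 9: "ca" => no
  Position 10: "ac" => no
  Position 11: "cc" => no
  Position 12: "cb" => no
Total occurrences: 2

2


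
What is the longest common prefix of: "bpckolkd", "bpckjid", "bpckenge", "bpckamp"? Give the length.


Words: bpckolkd, bpckjid, bpckenge, bpckamp
  Position 0: all 'b' => match
  Position 1: all 'p' => match
  Position 2: all 'c' => match
  Position 3: all 'k' => match
  Position 4: ('o', 'j', 'e', 'a') => mismatch, stop
LCP = "bpck" (length 4)

4


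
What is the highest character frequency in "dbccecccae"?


Input: dbccecccae
Character counts:
  'a': 1
  'b': 1
  'c': 5
  'd': 1
  'e': 2
Maximum frequency: 5

5


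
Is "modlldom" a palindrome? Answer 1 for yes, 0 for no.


Input: modlldom
Reversed: modlldom
  Compare pos 0 ('m') with pos 7 ('m'): match
  Compare pos 1 ('o') with pos 6 ('o'): match
  Compare pos 2 ('d') with pos 5 ('d'): match
  Compare pos 3 ('l') with pos 4 ('l'): match
Result: palindrome

1


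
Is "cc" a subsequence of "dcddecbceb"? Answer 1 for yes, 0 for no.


Check if "cc" is a subsequence of "dcddecbceb"
Greedy scan:
  Position 0 ('d'): no match needed
  Position 1 ('c'): matches sub[0] = 'c'
  Position 2 ('d'): no match needed
  Position 3 ('d'): no match needed
  Position 4 ('e'): no match needed
  Position 5 ('c'): matches sub[1] = 'c'
  Position 6 ('b'): no match needed
  Position 7 ('c'): no match needed
  Position 8 ('e'): no match needed
  Position 9 ('b'): no match needed
All 2 characters matched => is a subsequence

1


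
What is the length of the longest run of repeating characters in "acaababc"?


Input: "acaababc"
Scanning for longest run:
  Position 1 ('c'): new char, reset run to 1
  Position 2 ('a'): new char, reset run to 1
  Position 3 ('a'): continues run of 'a', length=2
  Position 4 ('b'): new char, reset run to 1
  Position 5 ('a'): new char, reset run to 1
  Position 6 ('b'): new char, reset run to 1
  Position 7 ('c'): new char, reset run to 1
Longest run: 'a' with length 2

2


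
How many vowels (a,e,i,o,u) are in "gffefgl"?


Input: gffefgl
Checking each character:
  'g' at position 0: consonant
  'f' at position 1: consonant
  'f' at position 2: consonant
  'e' at position 3: vowel (running total: 1)
  'f' at position 4: consonant
  'g' at position 5: consonant
  'l' at position 6: consonant
Total vowels: 1

1


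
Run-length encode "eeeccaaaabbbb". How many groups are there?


Input: eeeccaaaabbbb
Scanning for consecutive runs:
  Group 1: 'e' x 3 (positions 0-2)
  Group 2: 'c' x 2 (positions 3-4)
  Group 3: 'a' x 4 (positions 5-8)
  Group 4: 'b' x 4 (positions 9-12)
Total groups: 4

4


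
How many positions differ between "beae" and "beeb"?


Comparing "beae" and "beeb" position by position:
  Position 0: 'b' vs 'b' => same
  Position 1: 'e' vs 'e' => same
  Position 2: 'a' vs 'e' => DIFFER
  Position 3: 'e' vs 'b' => DIFFER
Positions that differ: 2

2


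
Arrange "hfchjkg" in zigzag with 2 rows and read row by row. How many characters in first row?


Zigzag "hfchjkg" into 2 rows:
Placing characters:
  'h' => row 0
  'f' => row 1
  'c' => row 0
  'h' => row 1
  'j' => row 0
  'k' => row 1
  'g' => row 0
Rows:
  Row 0: "hcjg"
  Row 1: "fhk"
First row length: 4

4


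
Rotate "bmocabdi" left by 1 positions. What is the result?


Input: "bmocabdi", rotate left by 1
First 1 characters: "b"
Remaining characters: "mocabdi"
Concatenate remaining + first: "mocabdi" + "b" = "mocabdib"

mocabdib


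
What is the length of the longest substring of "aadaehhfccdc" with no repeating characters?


Input: "aadaehhfccdc"
Sliding window (track last position of each char):
  Position 0 ('a'): window [0,0] length 1 -- new best
  Position 1 ('a'): repeat (last at 0), move window start to 1
  Position 1 ('a'): window [1,1] length 1
  Position 2 ('d'): window [1,2] length 2 -- new best
  Position 3 ('a'): repeat (last at 1), move window start to 2
  Position 3 ('a'): window [2,3] length 2
  Position 4 ('e'): window [2,4] length 3 -- new best
  Position 5 ('h'): window [2,5] length 4 -- new best
  Position 6 ('h'): repeat (last at 5), move window start to 6
  Position 6 ('h'): window [6,6] length 1
  Position 7 ('f'): window [6,7] length 2
  Position 8 ('c'): window [6,8] length 3
  Position 9 ('c'): repeat (last at 8), move window start to 9
  Position 9 ('c'): window [9,9] length 1
  Position 10 ('d'): window [9,10] length 2
  Position 11 ('c'): repeat (last at 9), move window start to 10
  Position 11 ('c'): window [10,11] length 2
Longest substring with no repeats: "daeh" with length 4

4


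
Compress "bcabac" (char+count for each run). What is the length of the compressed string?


Input: bcabac
Runs:
  'b' x 1 => "b1"
  'c' x 1 => "c1"
  'a' x 1 => "a1"
  'b' x 1 => "b1"
  'a' x 1 => "a1"
  'c' x 1 => "c1"
Compressed: "b1c1a1b1a1c1"
Compressed length: 12

12


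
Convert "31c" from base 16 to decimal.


Input: "31c" in base 16
Positional expansion:
  Digit '3' (value 3) x 16^2 = 768
  Digit '1' (value 1) x 16^1 = 16
  Digit 'c' (value 12) x 16^0 = 12
Sum = 796

796


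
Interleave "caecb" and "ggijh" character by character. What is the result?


Interleaving "caecb" and "ggijh":
  Position 0: 'c' from first, 'g' from second => "cg"
  Position 1: 'a' from first, 'g' from second => "ag"
  Position 2: 'e' from first, 'i' from second => "ei"
  Position 3: 'c' from first, 'j' from second => "cj"
  Position 4: 'b' from first, 'h' from second => "bh"
Result: cgageicjbh

cgageicjbh


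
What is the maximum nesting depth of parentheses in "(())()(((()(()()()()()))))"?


Input: "(())()(((()(()()()()()))))"
Tracking depth:
  Position 0 '(': depth becomes 1
  Position 1 '(': depth becomes 2
  Position 2 ')': depth becomes 1
  Position 3 ')': depth becomes 0
  Position 4 '(': depth becomes 1
  Position 5 ')': depth becomes 0
  Position 6 '(': depth becomes 1
  Position 7 '(': depth becomes 2
  Position 8 '(': depth becomes 3
  Position 9 '(': depth becomes 4
  Position 10 ')': depth becomes 3
  Position 11 '(': depth becomes 4
  Position 12 '(': depth becomes 5
  Position 13 ')': depth becomes 4
  Position 14 '(': depth becomes 5
  Position 15 ')': depth becomes 4
  Position 16 '(': depth becomes 5
  Position 17 ')': depth becomes 4
  Position 18 '(': depth becomes 5
  Position 19 ')': depth becomes 4
  Position 20 '(': depth becomes 5
  Position 21 ')': depth becomes 4
  Position 22 ')': depth becomes 3
  Position 23 ')': depth becomes 2
  Position 24 ')': depth becomes 1
  Position 25 ')': depth becomes 0
Maximum depth reached: 5

5


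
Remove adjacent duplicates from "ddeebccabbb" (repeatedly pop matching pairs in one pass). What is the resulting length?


Input: ddeebccabbb
Stack-based adjacent duplicate removal:
  Read 'd': push. Stack: d
  Read 'd': matches stack top 'd' => pop. Stack: (empty)
  Read 'e': push. Stack: e
  Read 'e': matches stack top 'e' => pop. Stack: (empty)
  Read 'b': push. Stack: b
  Read 'c': push. Stack: bc
  Read 'c': matches stack top 'c' => pop. Stack: b
  Read 'a': push. Stack: ba
  Read 'b': push. Stack: bab
  Read 'b': matches stack top 'b' => pop. Stack: ba
  Read 'b': push. Stack: bab
Final stack: "bab" (length 3)

3


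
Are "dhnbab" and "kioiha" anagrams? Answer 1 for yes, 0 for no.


Strings: "dhnbab", "kioiha"
Sorted first:  abbdhn
Sorted second: ahiiko
Differ at position 1: 'b' vs 'h' => not anagrams

0


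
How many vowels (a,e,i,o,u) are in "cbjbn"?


Input: cbjbn
Checking each character:
  'c' at position 0: consonant
  'b' at position 1: consonant
  'j' at position 2: consonant
  'b' at position 3: consonant
  'n' at position 4: consonant
Total vowels: 0

0


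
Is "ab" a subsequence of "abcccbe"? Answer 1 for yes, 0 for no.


Check if "ab" is a subsequence of "abcccbe"
Greedy scan:
  Position 0 ('a'): matches sub[0] = 'a'
  Position 1 ('b'): matches sub[1] = 'b'
  Position 2 ('c'): no match needed
  Position 3 ('c'): no match needed
  Position 4 ('c'): no match needed
  Position 5 ('b'): no match needed
  Position 6 ('e'): no match needed
All 2 characters matched => is a subsequence

1
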